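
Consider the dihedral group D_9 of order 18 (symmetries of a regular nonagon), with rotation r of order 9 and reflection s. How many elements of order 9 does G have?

6

The elements of order 9 are: r, r^2, r^4, r^5, r^7, r^8.
That's 6.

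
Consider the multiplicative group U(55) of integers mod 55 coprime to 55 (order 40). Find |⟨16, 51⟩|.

10

|⟨16⟩| = 5 and |⟨51⟩| = 10, so |H| is a multiple of lcm(5, 10) = 10 and divides |G| = 40.
Closing under the operation: H = {1, 6, 16, 21, 26, 31, 36, 41, 46, 51}, so |H| = 10.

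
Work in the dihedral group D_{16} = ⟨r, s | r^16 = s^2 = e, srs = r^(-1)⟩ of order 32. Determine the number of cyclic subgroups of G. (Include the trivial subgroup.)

Each element a generates a cyclic subgroup ⟨a⟩; distinct elements may generate the same one (a cyclic group of order d has φ(d) generators).
Cyclic subgroups by order — order 1: 1; order 2: 17; order 4: 1; order 8: 1; order 16: 1.
Total: 21.

21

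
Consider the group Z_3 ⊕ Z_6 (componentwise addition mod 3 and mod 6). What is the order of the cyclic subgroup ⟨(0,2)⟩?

3

The order of (0,2) in Z_3 × Z_6 is lcm(ord(0) in Z_3, ord(2) in Z_6).
ord(0) = 1 and ord(2) = 3, so |⟨(0,2)⟩| = lcm(1, 3) = 3.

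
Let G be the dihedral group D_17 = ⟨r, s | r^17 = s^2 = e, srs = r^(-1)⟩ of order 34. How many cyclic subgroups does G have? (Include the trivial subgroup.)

19

Each element a generates a cyclic subgroup ⟨a⟩; distinct elements may generate the same one (a cyclic group of order d has φ(d) generators).
Cyclic subgroups by order — order 1: 1; order 2: 17; order 17: 1.
Total: 19.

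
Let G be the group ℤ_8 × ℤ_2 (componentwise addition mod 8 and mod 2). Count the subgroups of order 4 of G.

3

|G| = 16 and 4 | 16, so subgroups of order 4 are possible by Lagrange.
The subgroups of order 4 are: {(0,0), (0,1), (4,0), (4,1)}; {(0,0), (2,0), (4,0), (6,0)}; {(0,0), (2,1), (4,0), (6,1)}.
So G has 3 subgroups of order 4.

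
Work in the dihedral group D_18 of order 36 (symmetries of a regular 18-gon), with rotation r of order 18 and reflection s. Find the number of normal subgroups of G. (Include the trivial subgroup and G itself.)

G has 45 subgroups. Checking conjugation-invariance by order — order 1: 1/1 normal; order 2: 1/19 normal; order 3: 1/1 normal; order 4: 0/9 normal; order 6: 1/7 normal; order 9: 1/1 normal; order 12: 0/3 normal; order 18: 3/3 normal; order 36: 1/1 normal.
Total normal subgroups: 9.

9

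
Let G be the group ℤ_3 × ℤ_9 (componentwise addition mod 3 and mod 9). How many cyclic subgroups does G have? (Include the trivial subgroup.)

Group the elements of G by the cyclic subgroup they generate; each cyclic subgroup of order d accounts for φ(d) elements.
Cyclic subgroups by order — order 1: 1; order 3: 4; order 9: 3.
Total: 8.

8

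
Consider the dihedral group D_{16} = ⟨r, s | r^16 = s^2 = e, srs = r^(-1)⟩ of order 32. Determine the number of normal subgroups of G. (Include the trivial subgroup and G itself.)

G has 36 subgroups. Checking conjugation-invariance by order — order 1: 1/1 normal; order 2: 1/17 normal; order 4: 1/9 normal; order 8: 1/5 normal; order 16: 3/3 normal; order 32: 1/1 normal.
Total normal subgroups: 8.

8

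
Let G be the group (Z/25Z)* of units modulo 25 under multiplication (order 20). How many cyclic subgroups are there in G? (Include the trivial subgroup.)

A cyclic subgroup of order d is generated by each of its φ(d) elements of order d, so the cyclic subgroups of order d number (#elements of order d)/φ(d).
Cyclic subgroups by order — order 1: 1; order 2: 1; order 4: 1; order 5: 1; order 10: 1; order 20: 1.
Total: 6.

6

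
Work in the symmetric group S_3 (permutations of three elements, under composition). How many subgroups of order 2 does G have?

3

|G| = 6 and 2 | 6, so subgroups of order 2 are possible by Lagrange.
The subgroups of order 2 are: {e, (1 2)}; {e, (1 3)}; {e, (2 3)}.
So G has 3 subgroups of order 2.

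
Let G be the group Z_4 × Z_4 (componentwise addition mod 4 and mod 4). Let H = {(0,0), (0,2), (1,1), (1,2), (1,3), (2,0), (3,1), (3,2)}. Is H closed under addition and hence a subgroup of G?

No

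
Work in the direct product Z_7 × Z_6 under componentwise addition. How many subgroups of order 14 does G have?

1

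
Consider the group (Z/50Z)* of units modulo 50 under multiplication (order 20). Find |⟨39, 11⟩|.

10

|⟨39⟩| = 10 and |⟨11⟩| = 5, so |H| is a multiple of lcm(10, 5) = 10 and divides |G| = 20.
Closing under the operation: H = {1, 9, 11, 19, 21, 29, 31, 39, 41, 49}, so |H| = 10.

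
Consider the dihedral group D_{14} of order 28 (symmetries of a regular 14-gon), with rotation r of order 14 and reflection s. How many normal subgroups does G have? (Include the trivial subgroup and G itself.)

7

G has 28 subgroups. Checking conjugation-invariance by order — order 1: 1/1 normal; order 2: 1/15 normal; order 4: 0/7 normal; order 7: 1/1 normal; order 14: 3/3 normal; order 28: 1/1 normal.
Total normal subgroups: 7.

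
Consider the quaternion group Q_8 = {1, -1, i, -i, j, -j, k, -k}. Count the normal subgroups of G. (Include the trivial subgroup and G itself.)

G has 6 subgroups. Checking conjugation-invariance by order — order 1: 1/1 normal; order 2: 1/1 normal; order 4: 3/3 normal; order 8: 1/1 normal.
Total normal subgroups: 6.

6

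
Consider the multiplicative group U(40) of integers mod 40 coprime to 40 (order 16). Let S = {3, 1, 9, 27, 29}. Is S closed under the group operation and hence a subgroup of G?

No

|S| = 5 does not divide |G| = 16, so by Lagrange S is not a subgroup.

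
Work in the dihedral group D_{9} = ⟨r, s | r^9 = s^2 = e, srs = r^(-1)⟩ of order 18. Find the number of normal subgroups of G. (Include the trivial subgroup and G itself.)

4

G has 16 subgroups. Checking conjugation-invariance by order — order 1: 1/1 normal; order 2: 0/9 normal; order 3: 1/1 normal; order 6: 0/3 normal; order 9: 1/1 normal; order 18: 1/1 normal.
Total normal subgroups: 4.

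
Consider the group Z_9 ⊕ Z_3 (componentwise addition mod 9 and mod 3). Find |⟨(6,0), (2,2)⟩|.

|⟨(6,0)⟩| = 3 and |⟨(2,2)⟩| = 9, so |H| is a multiple of lcm(3, 9) = 9 and divides |G| = 27.
Closing under the operation: H = {(0,0), (1,1), (2,2), (3,0), (4,1), (5,2), (6,0), (7,1), (8,2)}, so |H| = 9.

9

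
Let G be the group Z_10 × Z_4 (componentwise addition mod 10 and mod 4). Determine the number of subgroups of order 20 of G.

3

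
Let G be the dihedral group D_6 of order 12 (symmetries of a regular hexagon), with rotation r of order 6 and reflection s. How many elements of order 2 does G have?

The elements of order 2 are: r^3, s, rs, r^2s, r^3s, r^4s, r^5s.
That's 7.

7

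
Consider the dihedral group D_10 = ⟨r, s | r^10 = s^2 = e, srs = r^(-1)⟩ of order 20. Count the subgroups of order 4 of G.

5

|G| = 20 and 4 | 20, so subgroups of order 4 are possible by Lagrange.
The subgroups of order 4 are: {e, r^5, r^2s, r^7s}; {e, r^5, r^3s, r^8s}; {e, r^5, r^4s, r^9s}; {e, r^5, s, r^5s}; … (5 in all).
So G has 5 subgroups of order 4.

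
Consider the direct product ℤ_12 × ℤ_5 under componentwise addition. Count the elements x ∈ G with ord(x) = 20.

8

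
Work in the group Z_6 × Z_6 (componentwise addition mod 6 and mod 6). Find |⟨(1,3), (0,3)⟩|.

12

|⟨(1,3)⟩| = 6 and |⟨(0,3)⟩| = 2, so |H| is a multiple of lcm(6, 2) = 6 and divides |G| = 36.
Closing under the operation: H = {(0,0), (0,3), (1,0), (1,3), (2,0), (2,3), (3,0), (3,3), (4,0), (4,3), (5,0), (5,3)}, so |H| = 12.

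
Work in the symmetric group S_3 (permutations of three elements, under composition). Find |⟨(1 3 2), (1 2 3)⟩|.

|⟨(1 3 2)⟩| = 3 and |⟨(1 2 3)⟩| = 3, so |H| is a multiple of lcm(3, 3) = 3 and divides |G| = 6.
Closing under the operation: H = {e, (1 2 3), (1 3 2)}, so |H| = 3.

3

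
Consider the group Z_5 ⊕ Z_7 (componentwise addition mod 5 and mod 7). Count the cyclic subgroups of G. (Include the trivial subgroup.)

Each element a generates a cyclic subgroup ⟨a⟩; distinct elements may generate the same one (a cyclic group of order d has φ(d) generators).
Cyclic subgroups by order — order 1: 1; order 5: 1; order 7: 1; order 35: 1.
Total: 4.

4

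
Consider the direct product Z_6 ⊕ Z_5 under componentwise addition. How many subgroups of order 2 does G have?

1

|G| = 30 and 2 | 30, so subgroups of order 2 are possible by Lagrange.
The subgroups of order 2 are: {(0,0), (3,0)}.
So G has 1 subgroup of order 2.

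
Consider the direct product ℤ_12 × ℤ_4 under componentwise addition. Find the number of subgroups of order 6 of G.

|G| = 48 and 6 | 48, so subgroups of order 6 are possible by Lagrange.
The subgroups of order 6 are: {(0,0), (0,2), (4,0), (4,2), (8,0), (8,2)}; {(0,0), (2,0), (4,0), (6,0), (8,0), (10,0)}; {(0,0), (2,2), (4,0), (6,2), (8,0), (10,2)}.
So G has 3 subgroups of order 6.

3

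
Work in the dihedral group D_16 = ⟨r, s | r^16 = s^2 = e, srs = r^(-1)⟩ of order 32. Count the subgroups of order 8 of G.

|G| = 32 and 8 | 32, so subgroups of order 8 are possible by Lagrange.
The subgroups of order 8 are: {e, r^2, r^4, r^6, r^8, r^10, r^12, r^14}; {e, r^4, r^8, r^12, r^2s, r^6s, r^10s, r^14s}; {e, r^4, r^8, r^12, r^3s, r^7s, r^11s, r^15s}; {e, r^4, r^8, r^12, s, r^4s, r^8s, r^12s}; … (5 in all).
So G has 5 subgroups of order 8.

5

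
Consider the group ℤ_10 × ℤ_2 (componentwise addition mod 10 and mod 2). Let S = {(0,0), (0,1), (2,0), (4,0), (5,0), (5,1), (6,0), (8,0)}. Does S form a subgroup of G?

|S| = 8 does not divide |G| = 20, so by Lagrange S is not a subgroup.

No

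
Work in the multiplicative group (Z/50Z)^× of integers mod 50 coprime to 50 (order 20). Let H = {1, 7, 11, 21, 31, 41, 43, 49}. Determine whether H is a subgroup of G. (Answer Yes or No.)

|H| = 8 does not divide |G| = 20, so by Lagrange H is not a subgroup.

No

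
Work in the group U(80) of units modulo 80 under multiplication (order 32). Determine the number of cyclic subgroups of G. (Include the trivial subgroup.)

Each element a generates a cyclic subgroup ⟨a⟩; distinct elements may generate the same one (a cyclic group of order d has φ(d) generators).
Cyclic subgroups by order — order 1: 1; order 2: 7; order 4: 12.
Total: 20.

20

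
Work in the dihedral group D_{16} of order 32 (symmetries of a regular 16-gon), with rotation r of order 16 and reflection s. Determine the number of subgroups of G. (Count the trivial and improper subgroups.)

36

|G| = 32, so by Lagrange every subgroup order divides 32. Divisors: 1, 2, 4, 8, 16, 32.
Subgroups by order — order 1: 1; order 2: 17; order 4: 9; order 8: 5; order 16: 3; order 32: 1.
Total: 1 + 17 + 9 + 5 + 3 + 1 = 36.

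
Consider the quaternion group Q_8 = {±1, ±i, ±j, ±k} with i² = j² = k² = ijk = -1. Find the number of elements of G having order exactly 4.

The elements of order 4 are: i, -i, j, -j, k, -k.
That's 6.

6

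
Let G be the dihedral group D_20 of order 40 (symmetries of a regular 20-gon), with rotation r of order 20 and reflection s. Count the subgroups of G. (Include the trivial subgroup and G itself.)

|G| = 40, so by Lagrange every subgroup order divides 40. Divisors: 1, 2, 4, 5, 8, 10, 20, 40.
Subgroups by order — order 1: 1; order 2: 21; order 4: 11; order 5: 1; order 8: 5; order 10: 5; order 20: 3; order 40: 1.
Total: 1 + 21 + 11 + 1 + 5 + 5 + 3 + 1 = 48.

48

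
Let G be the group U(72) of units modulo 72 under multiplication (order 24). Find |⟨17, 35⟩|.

4

|⟨17⟩| = 2 and |⟨35⟩| = 2, so |H| is a multiple of lcm(2, 2) = 2 and divides |G| = 24.
Closing under the operation: H = {1, 17, 19, 35}, so |H| = 4.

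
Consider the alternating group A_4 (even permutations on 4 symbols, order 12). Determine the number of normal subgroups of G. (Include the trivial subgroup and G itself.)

G has 10 subgroups. Checking conjugation-invariance by order — order 1: 1/1 normal; order 2: 0/3 normal; order 3: 0/4 normal; order 4: 1/1 normal; order 12: 1/1 normal.
Total normal subgroups: 3.

3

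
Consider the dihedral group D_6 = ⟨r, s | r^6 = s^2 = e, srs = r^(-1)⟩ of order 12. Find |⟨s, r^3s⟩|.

4

|⟨s⟩| = 2 and |⟨r^3s⟩| = 2, so |H| is a multiple of lcm(2, 2) = 2 and divides |G| = 12.
Closing under the operation: H = {e, r^3, s, r^3s}, so |H| = 4.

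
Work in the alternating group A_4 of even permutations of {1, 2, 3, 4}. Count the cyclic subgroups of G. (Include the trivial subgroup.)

8

A cyclic subgroup of order d is generated by each of its φ(d) elements of order d, so the cyclic subgroups of order d number (#elements of order d)/φ(d).
Cyclic subgroups by order — order 1: 1; order 2: 3; order 3: 4.
Total: 8.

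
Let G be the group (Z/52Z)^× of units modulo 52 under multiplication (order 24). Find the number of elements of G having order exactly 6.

The elements of order 6 are: 3, 17, 23, 35, 43, 49.
That's 6.

6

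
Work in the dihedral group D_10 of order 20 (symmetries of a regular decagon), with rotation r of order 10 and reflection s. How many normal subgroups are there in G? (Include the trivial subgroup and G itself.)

G has 22 subgroups. Checking conjugation-invariance by order — order 1: 1/1 normal; order 2: 1/11 normal; order 4: 0/5 normal; order 5: 1/1 normal; order 10: 3/3 normal; order 20: 1/1 normal.
Total normal subgroups: 7.

7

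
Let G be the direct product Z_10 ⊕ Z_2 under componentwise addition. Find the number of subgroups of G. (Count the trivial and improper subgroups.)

10

|G| = 20, so by Lagrange every subgroup order divides 20. Divisors: 1, 2, 4, 5, 10, 20.
Subgroups by order — order 1: 1; order 2: 3; order 4: 1; order 5: 1; order 10: 3; order 20: 1.
Total: 1 + 3 + 1 + 1 + 3 + 1 = 10.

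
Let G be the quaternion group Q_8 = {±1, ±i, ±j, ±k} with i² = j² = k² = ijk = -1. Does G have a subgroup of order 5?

No

5 does not divide |G| = 8, so by Lagrange no subgroup of order 5 exists.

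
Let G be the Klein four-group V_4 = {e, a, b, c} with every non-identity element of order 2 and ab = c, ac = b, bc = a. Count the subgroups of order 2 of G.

3

|G| = 4 and 2 | 4, so subgroups of order 2 are possible by Lagrange.
The subgroups of order 2 are: {e, a}; {e, b}; {e, c}.
So G has 3 subgroups of order 2.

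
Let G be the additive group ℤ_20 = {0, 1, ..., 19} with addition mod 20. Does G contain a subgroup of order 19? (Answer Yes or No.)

No

19 does not divide |G| = 20, so by Lagrange no subgroup of order 19 exists.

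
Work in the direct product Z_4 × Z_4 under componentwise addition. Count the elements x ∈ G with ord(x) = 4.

12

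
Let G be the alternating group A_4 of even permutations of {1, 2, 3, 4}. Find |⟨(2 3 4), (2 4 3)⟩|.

|⟨(2 3 4)⟩| = 3 and |⟨(2 4 3)⟩| = 3, so |H| is a multiple of lcm(3, 3) = 3 and divides |G| = 12.
Closing under the operation: H = {e, (2 3 4), (2 4 3)}, so |H| = 3.

3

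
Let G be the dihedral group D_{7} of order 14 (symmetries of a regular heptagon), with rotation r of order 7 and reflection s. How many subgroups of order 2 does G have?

7

|G| = 14 and 2 | 14, so subgroups of order 2 are possible by Lagrange.
The subgroups of order 2 are: {e, r^2s}; {e, r^3s}; {e, r^4s}; {e, r^5s}; … (7 in all).
So G has 7 subgroups of order 2.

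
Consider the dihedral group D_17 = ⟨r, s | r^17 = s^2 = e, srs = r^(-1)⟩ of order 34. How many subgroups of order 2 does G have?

17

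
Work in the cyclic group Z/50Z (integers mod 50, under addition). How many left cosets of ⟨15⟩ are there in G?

|⟨15⟩| = 10 and |G| = 50.
By Lagrange, [G : H] = |G|/|H| = 50/10 = 5.

5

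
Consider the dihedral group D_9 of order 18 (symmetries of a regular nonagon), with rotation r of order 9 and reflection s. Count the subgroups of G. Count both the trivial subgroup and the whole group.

|G| = 18, so by Lagrange every subgroup order divides 18. Divisors: 1, 2, 3, 6, 9, 18.
Subgroups by order — order 1: 1; order 2: 9; order 3: 1; order 6: 3; order 9: 1; order 18: 1.
Total: 1 + 9 + 1 + 3 + 1 + 1 = 16.

16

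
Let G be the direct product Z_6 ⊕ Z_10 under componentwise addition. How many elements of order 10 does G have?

12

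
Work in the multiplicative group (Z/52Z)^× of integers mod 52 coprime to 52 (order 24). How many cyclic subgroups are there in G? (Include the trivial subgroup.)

Group the elements of G by the cyclic subgroup they generate; each cyclic subgroup of order d accounts for φ(d) elements.
Cyclic subgroups by order — order 1: 1; order 2: 3; order 3: 1; order 4: 2; order 6: 3; order 12: 2.
Total: 12.

12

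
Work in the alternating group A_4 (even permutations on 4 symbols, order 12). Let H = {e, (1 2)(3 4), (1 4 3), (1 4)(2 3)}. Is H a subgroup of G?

No

(1 4 3) ∈ H but its inverse (1 3 4) ∉ H, so H is not a subgroup.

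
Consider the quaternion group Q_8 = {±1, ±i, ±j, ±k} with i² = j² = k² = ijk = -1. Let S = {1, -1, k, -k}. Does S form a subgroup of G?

|S| = 4 divides |G| = 8, consistent with Lagrange.
S contains the identity, every element's inverse is in S, and S is closed under ·: it is a subgroup.
In fact S = ⟨-k⟩.

Yes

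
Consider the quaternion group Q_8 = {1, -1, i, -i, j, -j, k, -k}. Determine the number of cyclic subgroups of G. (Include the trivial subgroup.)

A cyclic subgroup of order d is generated by each of its φ(d) elements of order d, so the cyclic subgroups of order d number (#elements of order d)/φ(d).
Cyclic subgroups by order — order 1: 1; order 2: 1; order 4: 3.
Total: 5.

5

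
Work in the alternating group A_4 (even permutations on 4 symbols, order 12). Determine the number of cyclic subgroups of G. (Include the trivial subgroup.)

8

A cyclic subgroup of order d is generated by each of its φ(d) elements of order d, so the cyclic subgroups of order d number (#elements of order d)/φ(d).
Cyclic subgroups by order — order 1: 1; order 2: 3; order 3: 4.
Total: 8.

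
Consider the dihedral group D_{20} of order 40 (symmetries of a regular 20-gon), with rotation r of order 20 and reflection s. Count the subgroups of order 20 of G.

|G| = 40 and 20 | 40, so subgroups of order 20 are possible by Lagrange.
The subgroups of order 20 are: {e, r, r^2, r^3, r^4, r^5, r^6, r^7, r^8, r^9, r^10, r^11, r^12, r^13, r^14, r^15, r^16, r^17, r^18, r^19}; {e, r^2, r^4, r^6, r^8, r^10, r^12, r^14, r^16, r^18, s, r^2s, r^4s, r^6s, r^8s, r^10s, r^12s, r^14s, r^16s, r^18s}; {e, r^2, r^4, r^6, r^8, r^10, r^12, r^14, r^16, r^18, rs, r^3s, r^5s, r^7s, r^9s, r^11s, r^13s, r^15s, r^17s, r^19s}.
So G has 3 subgroups of order 20.

3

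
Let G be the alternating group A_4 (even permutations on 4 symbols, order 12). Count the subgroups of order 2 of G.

3

|G| = 12 and 2 | 12, so subgroups of order 2 are possible by Lagrange.
The subgroups of order 2 are: {e, (1 2)(3 4)}; {e, (1 3)(2 4)}; {e, (1 4)(2 3)}.
So G has 3 subgroups of order 2.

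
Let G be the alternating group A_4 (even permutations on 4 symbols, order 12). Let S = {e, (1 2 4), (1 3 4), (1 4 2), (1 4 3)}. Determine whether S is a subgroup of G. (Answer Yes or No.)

|S| = 5 does not divide |G| = 12, so by Lagrange S is not a subgroup.

No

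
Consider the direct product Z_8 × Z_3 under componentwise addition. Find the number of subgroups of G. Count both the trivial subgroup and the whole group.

|G| = 24, so by Lagrange every subgroup order divides 24. Divisors: 1, 2, 3, 4, 6, 8, 12, 24.
Subgroups by order — order 1: 1; order 2: 1; order 3: 1; order 4: 1; order 6: 1; order 8: 1; order 12: 1; order 24: 1.
Total: 1 + 1 + 1 + 1 + 1 + 1 + 1 + 1 = 8.

8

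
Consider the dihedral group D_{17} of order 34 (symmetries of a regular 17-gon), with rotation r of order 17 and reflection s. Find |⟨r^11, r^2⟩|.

17

|⟨r^11⟩| = 17 and |⟨r^2⟩| = 17, so |H| is a multiple of lcm(17, 17) = 17 and divides |G| = 34.
Closing under the operation: H = {e, r, r^2, r^3, r^4, r^5, r^6, r^7, r^8, r^9, r^10, r^11, r^12, r^13, r^14, r^15, r^16}, so |H| = 17.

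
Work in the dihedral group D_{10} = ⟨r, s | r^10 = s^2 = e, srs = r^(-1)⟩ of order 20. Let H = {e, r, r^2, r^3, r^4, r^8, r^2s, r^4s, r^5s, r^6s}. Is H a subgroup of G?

No

r^4 ∈ H but its inverse r^6 ∉ H, so H is not a subgroup.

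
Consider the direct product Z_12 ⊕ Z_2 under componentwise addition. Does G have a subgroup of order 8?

8 | 24. A subgroup of order 8 is {(0,0), (0,1), (3,0), (3,1), (6,0), (6,1), (9,0), (9,1)}.

Yes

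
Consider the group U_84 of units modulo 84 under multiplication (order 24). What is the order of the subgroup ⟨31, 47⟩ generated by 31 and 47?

|⟨31⟩| = 6 and |⟨47⟩| = 6, so |H| is a multiple of lcm(6, 6) = 6 and divides |G| = 24.
Closing under the operation: H = {1, 19, 25, 29, 31, 37, 47, 53, 55, 59, 65, 83}, so |H| = 12.

12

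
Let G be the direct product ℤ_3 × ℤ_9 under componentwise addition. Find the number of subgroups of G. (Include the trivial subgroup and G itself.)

|G| = 27, so by Lagrange every subgroup order divides 27. Divisors: 1, 3, 9, 27.
Subgroups by order — order 1: 1; order 3: 4; order 9: 4; order 27: 1.
Total: 1 + 4 + 4 + 1 = 10.

10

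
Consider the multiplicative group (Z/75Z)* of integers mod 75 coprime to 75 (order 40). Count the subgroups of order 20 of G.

|G| = 40 and 20 | 40, so subgroups of order 20 are possible by Lagrange.
The subgroups of order 20 are: {1, 4, 11, 14, 16, 19, 26, 29, 31, 34, 41, 44, 46, 49, 56, 59, 61, 64, 71, 74}; {1, 4, 7, 13, 16, 19, 22, 28, 31, 34, 37, 43, 46, 49, 52, 58, 61, 64, 67, 73}; {1, 2, 4, 8, 16, 17, 19, 23, 31, 32, 34, 38, 46, 47, 49, 53, 61, 62, 64, 68}.
So G has 3 subgroups of order 20.

3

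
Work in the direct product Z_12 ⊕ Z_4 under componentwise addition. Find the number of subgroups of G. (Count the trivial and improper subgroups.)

30

|G| = 48, so by Lagrange every subgroup order divides 48. Divisors: 1, 2, 3, 4, 6, 8, 12, 16, 24, 48.
Subgroups by order — order 1: 1; order 2: 3; order 3: 1; order 4: 7; order 6: 3; order 8: 3; order 12: 7; order 16: 1; order 24: 3; order 48: 1.
Total: 1 + 3 + 1 + 7 + 3 + 3 + 7 + 1 + 3 + 1 = 30.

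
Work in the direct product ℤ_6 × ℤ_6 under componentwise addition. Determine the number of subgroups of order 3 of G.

|G| = 36 and 3 | 36, so subgroups of order 3 are possible by Lagrange.
The subgroups of order 3 are: {(0,0), (0,2), (0,4)}; {(0,0), (2,0), (4,0)}; {(0,0), (2,2), (4,4)}; {(0,0), (2,4), (4,2)}.
So G has 4 subgroups of order 3.

4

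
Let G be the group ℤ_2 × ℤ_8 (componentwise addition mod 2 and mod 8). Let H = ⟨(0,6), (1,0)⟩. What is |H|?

8

|⟨(0,6)⟩| = 4 and |⟨(1,0)⟩| = 2, so |H| is a multiple of lcm(4, 2) = 4 and divides |G| = 16.
Closing under the operation: H = {(0,0), (0,2), (0,4), (0,6), (1,0), (1,2), (1,4), (1,6)}, so |H| = 8.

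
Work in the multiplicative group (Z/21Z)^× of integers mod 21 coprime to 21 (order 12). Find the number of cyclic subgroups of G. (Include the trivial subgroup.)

8

Each element a generates a cyclic subgroup ⟨a⟩; distinct elements may generate the same one (a cyclic group of order d has φ(d) generators).
Cyclic subgroups by order — order 1: 1; order 2: 3; order 3: 1; order 6: 3.
Total: 8.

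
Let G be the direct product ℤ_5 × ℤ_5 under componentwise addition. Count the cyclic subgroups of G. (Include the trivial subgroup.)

7

A cyclic subgroup of order d is generated by each of its φ(d) elements of order d, so the cyclic subgroups of order d number (#elements of order d)/φ(d).
Cyclic subgroups by order — order 1: 1; order 5: 6.
Total: 7.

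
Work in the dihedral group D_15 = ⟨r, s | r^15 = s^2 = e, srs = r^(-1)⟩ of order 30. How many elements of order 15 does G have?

The elements of order 15 are: r, r^2, r^4, r^7, r^8, r^11, r^13, r^14.
That's 8.

8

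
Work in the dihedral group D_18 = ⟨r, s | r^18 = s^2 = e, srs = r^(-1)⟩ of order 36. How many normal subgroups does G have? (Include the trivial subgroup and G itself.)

9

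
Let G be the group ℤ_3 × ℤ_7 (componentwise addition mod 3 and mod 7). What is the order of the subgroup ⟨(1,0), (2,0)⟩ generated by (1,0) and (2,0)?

|⟨(1,0)⟩| = 3 and |⟨(2,0)⟩| = 3, so |H| is a multiple of lcm(3, 3) = 3 and divides |G| = 21.
Closing under the operation: H = {(0,0), (1,0), (2,0)}, so |H| = 3.

3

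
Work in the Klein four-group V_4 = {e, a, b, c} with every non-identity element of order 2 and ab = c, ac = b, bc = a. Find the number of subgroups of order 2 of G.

|G| = 4 and 2 | 4, so subgroups of order 2 are possible by Lagrange.
The subgroups of order 2 are: {e, a}; {e, b}; {e, c}.
So G has 3 subgroups of order 2.

3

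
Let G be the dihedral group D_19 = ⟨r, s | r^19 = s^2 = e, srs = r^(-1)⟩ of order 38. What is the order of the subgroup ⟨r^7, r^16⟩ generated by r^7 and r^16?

19

|⟨r^7⟩| = 19 and |⟨r^16⟩| = 19, so |H| is a multiple of lcm(19, 19) = 19 and divides |G| = 38.
Closing under the operation: H = {e, r, r^2, r^3, r^4, r^5, r^6, r^7, r^8, r^9, r^10, r^11, r^12, r^13, r^14, r^15, r^16, r^17, r^18}, so |H| = 19.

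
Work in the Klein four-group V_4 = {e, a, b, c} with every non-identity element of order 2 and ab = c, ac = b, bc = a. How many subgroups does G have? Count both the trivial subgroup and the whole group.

5

|G| = 4, so by Lagrange every subgroup order divides 4. Divisors: 1, 2, 4.
Subgroups by order — order 1: 1; order 2: 3; order 4: 1.
Total: 1 + 3 + 1 = 5.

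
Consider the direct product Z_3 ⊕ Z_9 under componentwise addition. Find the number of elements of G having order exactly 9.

18

An element (a,b) has order lcm(ord(a), ord(b)); count pairs with lcm equal to 9.
Enumerating gives 18 such elements.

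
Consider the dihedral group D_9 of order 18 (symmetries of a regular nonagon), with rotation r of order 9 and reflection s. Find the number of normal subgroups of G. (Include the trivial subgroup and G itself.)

4

G has 16 subgroups. Checking conjugation-invariance by order — order 1: 1/1 normal; order 2: 0/9 normal; order 3: 1/1 normal; order 6: 0/3 normal; order 9: 1/1 normal; order 18: 1/1 normal.
Total normal subgroups: 4.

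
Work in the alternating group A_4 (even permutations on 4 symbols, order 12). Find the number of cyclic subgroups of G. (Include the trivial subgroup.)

A cyclic subgroup of order d is generated by each of its φ(d) elements of order d, so the cyclic subgroups of order d number (#elements of order d)/φ(d).
Cyclic subgroups by order — order 1: 1; order 2: 3; order 3: 4.
Total: 8.

8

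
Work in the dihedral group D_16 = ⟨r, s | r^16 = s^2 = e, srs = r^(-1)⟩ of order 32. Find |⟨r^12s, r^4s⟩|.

4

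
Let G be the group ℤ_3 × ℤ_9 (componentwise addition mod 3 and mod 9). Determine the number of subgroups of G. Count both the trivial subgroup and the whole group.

|G| = 27, so by Lagrange every subgroup order divides 27. Divisors: 1, 3, 9, 27.
Subgroups by order — order 1: 1; order 3: 4; order 9: 4; order 27: 1.
Total: 1 + 4 + 4 + 1 = 10.

10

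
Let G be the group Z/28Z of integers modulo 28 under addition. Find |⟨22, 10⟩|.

14

|⟨22⟩| = 14 and |⟨10⟩| = 14, so |H| is a multiple of lcm(14, 14) = 14 and divides |G| = 28.
Closing under the operation: H = {0, 2, 4, 6, 8, 10, 12, 14, 16, 18, 20, 22, 24, 26}, so |H| = 14.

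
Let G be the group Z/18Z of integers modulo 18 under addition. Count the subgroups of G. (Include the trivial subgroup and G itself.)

6

A cyclic group of order 18 has exactly one subgroup for each divisor of 18.
Divisors of 18: 1, 2, 3, 6, 9, 18.
So Z/18Z has 6 subgroups.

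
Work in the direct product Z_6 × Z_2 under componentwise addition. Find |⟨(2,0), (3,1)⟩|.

|⟨(2,0)⟩| = 3 and |⟨(3,1)⟩| = 2, so |H| is a multiple of lcm(3, 2) = 6 and divides |G| = 12.
Closing under the operation: H = {(0,0), (1,1), (2,0), (3,1), (4,0), (5,1)}, so |H| = 6.

6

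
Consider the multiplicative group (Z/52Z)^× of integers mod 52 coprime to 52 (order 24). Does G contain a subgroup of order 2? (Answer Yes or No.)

Yes

2 | 24. A subgroup of order 2 is {1, 25}.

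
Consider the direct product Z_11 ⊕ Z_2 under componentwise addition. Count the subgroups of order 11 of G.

|G| = 22 and 11 | 22, so subgroups of order 11 are possible by Lagrange.
The subgroups of order 11 are: {(0,0), (1,0), (2,0), (3,0), (4,0), (5,0), (6,0), (7,0), (8,0), (9,0), (10,0)}.
So G has 1 subgroup of order 11.

1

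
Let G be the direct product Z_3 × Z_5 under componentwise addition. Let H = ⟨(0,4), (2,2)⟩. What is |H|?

15

|⟨(0,4)⟩| = 5 and |⟨(2,2)⟩| = 15, so |H| is a multiple of lcm(5, 15) = 15 and divides |G| = 15.
Closing {(0,4), (2,2)} under the group operation gives all of G, so |H| = 15.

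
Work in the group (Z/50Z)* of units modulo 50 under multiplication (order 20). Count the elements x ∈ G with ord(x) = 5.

The elements of order 5 are: 11, 21, 31, 41.
That's 4.

4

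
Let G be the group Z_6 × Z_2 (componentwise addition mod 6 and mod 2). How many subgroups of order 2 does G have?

|G| = 12 and 2 | 12, so subgroups of order 2 are possible by Lagrange.
The subgroups of order 2 are: {(0,0), (0,1)}; {(0,0), (3,0)}; {(0,0), (3,1)}.
So G has 3 subgroups of order 2.

3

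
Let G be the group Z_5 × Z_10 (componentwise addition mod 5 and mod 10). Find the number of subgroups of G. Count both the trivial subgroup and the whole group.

16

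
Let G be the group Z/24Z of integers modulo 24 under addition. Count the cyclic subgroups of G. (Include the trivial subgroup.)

8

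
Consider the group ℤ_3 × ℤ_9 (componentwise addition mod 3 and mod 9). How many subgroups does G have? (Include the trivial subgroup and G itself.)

|G| = 27, so by Lagrange every subgroup order divides 27. Divisors: 1, 3, 9, 27.
Subgroups by order — order 1: 1; order 3: 4; order 9: 4; order 27: 1.
Total: 1 + 4 + 4 + 1 = 10.

10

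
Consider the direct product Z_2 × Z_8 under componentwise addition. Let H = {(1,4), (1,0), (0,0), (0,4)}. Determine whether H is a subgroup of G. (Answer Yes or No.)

|H| = 4 divides |G| = 16, consistent with Lagrange.
H contains the identity, every element's inverse is in H, and H is closed under +: it is a subgroup.

Yes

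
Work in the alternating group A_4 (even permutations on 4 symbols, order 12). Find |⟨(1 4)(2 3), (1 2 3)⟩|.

12

|⟨(1 4)(2 3)⟩| = 2 and |⟨(1 2 3)⟩| = 3, so |H| is a multiple of lcm(2, 3) = 6 and divides |G| = 12.
Closing {(1 4)(2 3), (1 2 3)} under the group operation gives all of G, so |H| = 12.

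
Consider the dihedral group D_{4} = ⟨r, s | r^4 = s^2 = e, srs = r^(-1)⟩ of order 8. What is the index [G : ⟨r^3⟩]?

2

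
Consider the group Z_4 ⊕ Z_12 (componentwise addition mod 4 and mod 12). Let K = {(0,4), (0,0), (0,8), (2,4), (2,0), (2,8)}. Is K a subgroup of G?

Yes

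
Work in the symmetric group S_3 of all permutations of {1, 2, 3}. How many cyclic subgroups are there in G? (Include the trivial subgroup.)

A cyclic subgroup of order d is generated by each of its φ(d) elements of order d, so the cyclic subgroups of order d number (#elements of order d)/φ(d).
Cyclic subgroups by order — order 1: 1; order 2: 3; order 3: 1.
Total: 5.

5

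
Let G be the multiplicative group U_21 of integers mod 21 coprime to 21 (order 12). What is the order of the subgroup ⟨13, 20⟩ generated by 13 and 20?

4

|⟨13⟩| = 2 and |⟨20⟩| = 2, so |H| is a multiple of lcm(2, 2) = 2 and divides |G| = 12.
Closing under the operation: H = {1, 8, 13, 20}, so |H| = 4.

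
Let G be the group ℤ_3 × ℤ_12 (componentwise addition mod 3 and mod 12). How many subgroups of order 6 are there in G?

4

|G| = 36 and 6 | 36, so subgroups of order 6 are possible by Lagrange.
The subgroups of order 6 are: {(0,0), (0,2), (0,4), (0,6), (0,8), (0,10)}; {(0,0), (0,6), (1,0), (1,6), (2,0), (2,6)}; {(0,0), (0,6), (1,4), (1,10), (2,2), (2,8)}; {(0,0), (0,6), (1,2), (1,8), (2,4), (2,10)}.
So G has 4 subgroups of order 6.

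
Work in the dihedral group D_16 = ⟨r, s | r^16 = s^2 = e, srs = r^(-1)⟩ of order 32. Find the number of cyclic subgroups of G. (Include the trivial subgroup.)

21

A cyclic subgroup of order d is generated by each of its φ(d) elements of order d, so the cyclic subgroups of order d number (#elements of order d)/φ(d).
Cyclic subgroups by order — order 1: 1; order 2: 17; order 4: 1; order 8: 1; order 16: 1.
Total: 21.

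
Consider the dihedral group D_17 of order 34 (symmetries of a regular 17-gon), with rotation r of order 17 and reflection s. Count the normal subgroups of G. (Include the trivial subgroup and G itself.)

3

G has 20 subgroups. Checking conjugation-invariance by order — order 1: 1/1 normal; order 2: 0/17 normal; order 17: 1/1 normal; order 34: 1/1 normal.
Total normal subgroups: 3.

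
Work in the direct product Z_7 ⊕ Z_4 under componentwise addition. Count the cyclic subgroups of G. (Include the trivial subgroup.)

6

Group the elements of G by the cyclic subgroup they generate; each cyclic subgroup of order d accounts for φ(d) elements.
Cyclic subgroups by order — order 1: 1; order 2: 1; order 4: 1; order 7: 1; order 14: 1; order 28: 1.
Total: 6.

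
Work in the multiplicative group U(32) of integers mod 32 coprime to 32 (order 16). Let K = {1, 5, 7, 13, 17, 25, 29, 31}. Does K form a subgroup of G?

29 ∈ K but its inverse 21 ∉ K, so K is not a subgroup.

No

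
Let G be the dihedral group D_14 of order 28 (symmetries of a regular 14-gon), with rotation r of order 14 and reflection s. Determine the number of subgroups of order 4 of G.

7

|G| = 28 and 4 | 28, so subgroups of order 4 are possible by Lagrange.
The subgroups of order 4 are: {e, r^7, r^3s, r^10s}; {e, r^7, r^4s, r^11s}; {e, r^7, r^5s, r^12s}; {e, r^7, r^6s, r^13s}; … (7 in all).
So G has 7 subgroups of order 4.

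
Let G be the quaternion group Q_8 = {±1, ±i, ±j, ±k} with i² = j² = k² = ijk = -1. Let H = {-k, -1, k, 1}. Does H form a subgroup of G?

Yes

|H| = 4 divides |G| = 8, consistent with Lagrange.
H contains the identity, every element's inverse is in H, and H is closed under ·: it is a subgroup.
In fact H = ⟨-k⟩.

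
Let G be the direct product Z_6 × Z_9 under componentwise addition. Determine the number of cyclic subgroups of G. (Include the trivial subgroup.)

16

A cyclic subgroup of order d is generated by each of its φ(d) elements of order d, so the cyclic subgroups of order d number (#elements of order d)/φ(d).
Cyclic subgroups by order — order 1: 1; order 2: 1; order 3: 4; order 6: 4; order 9: 3; order 18: 3.
Total: 16.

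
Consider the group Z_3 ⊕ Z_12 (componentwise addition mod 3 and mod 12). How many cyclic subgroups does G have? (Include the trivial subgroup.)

Group the elements of G by the cyclic subgroup they generate; each cyclic subgroup of order d accounts for φ(d) elements.
Cyclic subgroups by order — order 1: 1; order 2: 1; order 3: 4; order 4: 1; order 6: 4; order 12: 4.
Total: 15.

15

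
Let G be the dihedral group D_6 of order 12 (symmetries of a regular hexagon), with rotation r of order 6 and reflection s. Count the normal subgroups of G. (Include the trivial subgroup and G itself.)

7

G has 16 subgroups. Checking conjugation-invariance by order — order 1: 1/1 normal; order 2: 1/7 normal; order 3: 1/1 normal; order 4: 0/3 normal; order 6: 3/3 normal; order 12: 1/1 normal.
Total normal subgroups: 7.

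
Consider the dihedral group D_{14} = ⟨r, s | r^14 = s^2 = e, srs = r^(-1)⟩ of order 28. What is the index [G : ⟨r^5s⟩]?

14

|⟨r^5s⟩| = 2 and |G| = 28.
By Lagrange, [G : H] = |G|/|H| = 28/2 = 14.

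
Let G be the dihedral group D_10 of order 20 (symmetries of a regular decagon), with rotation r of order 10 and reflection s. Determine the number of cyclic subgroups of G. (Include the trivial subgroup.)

14

Group the elements of G by the cyclic subgroup they generate; each cyclic subgroup of order d accounts for φ(d) elements.
Cyclic subgroups by order — order 1: 1; order 2: 11; order 5: 1; order 10: 1.
Total: 14.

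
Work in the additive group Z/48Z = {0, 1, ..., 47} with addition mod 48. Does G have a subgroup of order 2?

Yes

2 | 48. A subgroup of order 2 is {0, 24}.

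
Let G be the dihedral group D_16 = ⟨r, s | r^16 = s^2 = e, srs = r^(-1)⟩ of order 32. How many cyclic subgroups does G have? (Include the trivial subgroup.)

Group the elements of G by the cyclic subgroup they generate; each cyclic subgroup of order d accounts for φ(d) elements.
Cyclic subgroups by order — order 1: 1; order 2: 17; order 4: 1; order 8: 1; order 16: 1.
Total: 21.

21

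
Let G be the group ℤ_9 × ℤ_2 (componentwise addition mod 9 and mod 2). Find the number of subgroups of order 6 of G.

1

|G| = 18 and 6 | 18, so subgroups of order 6 are possible by Lagrange.
The subgroups of order 6 are: {(0,0), (0,1), (3,0), (3,1), (6,0), (6,1)}.
So G has 1 subgroup of order 6.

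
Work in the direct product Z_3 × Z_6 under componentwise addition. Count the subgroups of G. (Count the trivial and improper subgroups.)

12

|G| = 18, so by Lagrange every subgroup order divides 18. Divisors: 1, 2, 3, 6, 9, 18.
Subgroups by order — order 1: 1; order 2: 1; order 3: 4; order 6: 4; order 9: 1; order 18: 1.
Total: 1 + 1 + 4 + 4 + 1 + 1 = 12.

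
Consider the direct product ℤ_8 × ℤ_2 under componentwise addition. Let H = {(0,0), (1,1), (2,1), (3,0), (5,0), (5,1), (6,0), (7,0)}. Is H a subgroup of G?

No

(2,1) ∈ H but its inverse (6,1) ∉ H, so H is not a subgroup.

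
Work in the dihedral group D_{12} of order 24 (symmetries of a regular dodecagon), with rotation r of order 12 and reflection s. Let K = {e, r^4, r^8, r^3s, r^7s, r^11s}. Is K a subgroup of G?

Yes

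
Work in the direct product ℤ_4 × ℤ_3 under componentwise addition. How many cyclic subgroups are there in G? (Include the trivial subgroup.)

Group the elements of G by the cyclic subgroup they generate; each cyclic subgroup of order d accounts for φ(d) elements.
Cyclic subgroups by order — order 1: 1; order 2: 1; order 3: 1; order 4: 1; order 6: 1; order 12: 1.
Total: 6.

6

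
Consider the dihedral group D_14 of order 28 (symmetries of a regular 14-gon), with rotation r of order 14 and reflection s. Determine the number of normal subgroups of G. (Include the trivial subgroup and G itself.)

G has 28 subgroups. Checking conjugation-invariance by order — order 1: 1/1 normal; order 2: 1/15 normal; order 4: 0/7 normal; order 7: 1/1 normal; order 14: 3/3 normal; order 28: 1/1 normal.
Total normal subgroups: 7.

7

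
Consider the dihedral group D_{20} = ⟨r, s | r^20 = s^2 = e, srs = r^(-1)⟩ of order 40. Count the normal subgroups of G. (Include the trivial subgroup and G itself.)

9

G has 48 subgroups. Checking conjugation-invariance by order — order 1: 1/1 normal; order 2: 1/21 normal; order 4: 1/11 normal; order 5: 1/1 normal; order 8: 0/5 normal; order 10: 1/5 normal; order 20: 3/3 normal; order 40: 1/1 normal.
Total normal subgroups: 9.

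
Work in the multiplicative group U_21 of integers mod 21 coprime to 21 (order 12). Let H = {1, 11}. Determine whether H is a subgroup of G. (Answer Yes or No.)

11 ∈ H but its inverse 2 ∉ H, so H is not a subgroup.

No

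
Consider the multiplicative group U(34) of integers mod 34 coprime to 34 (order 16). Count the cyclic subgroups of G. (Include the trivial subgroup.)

5

A cyclic subgroup of order d is generated by each of its φ(d) elements of order d, so the cyclic subgroups of order d number (#elements of order d)/φ(d).
Cyclic subgroups by order — order 1: 1; order 2: 1; order 4: 1; order 8: 1; order 16: 1.
Total: 5.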